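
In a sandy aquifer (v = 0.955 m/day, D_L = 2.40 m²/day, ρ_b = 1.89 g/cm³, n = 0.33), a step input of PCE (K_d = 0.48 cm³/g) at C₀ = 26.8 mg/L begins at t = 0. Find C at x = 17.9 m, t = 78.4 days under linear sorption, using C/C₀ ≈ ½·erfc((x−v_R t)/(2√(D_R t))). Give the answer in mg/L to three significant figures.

Retardation factor R = 1 + ρ_b·K_d/n = 1 + 1.89 × 0.48/0.33 = 3.749.
Sorption retards both mechanisms: v_R = v/R = 0.2547 m/day, D_R = D/R = 0.6402 m²/day.
v_R·t = 0.2547 × 78.4 = 19.96848 m; 2√(D_R t) = 14.17 m; argument = (17.9 − 19.96848)/14.17 = -0.1460.
C = C₀ × ½·erfc(-0.1460) = 26.8 × 0.5818 = 15.6 mg/L.

15.6 mg/L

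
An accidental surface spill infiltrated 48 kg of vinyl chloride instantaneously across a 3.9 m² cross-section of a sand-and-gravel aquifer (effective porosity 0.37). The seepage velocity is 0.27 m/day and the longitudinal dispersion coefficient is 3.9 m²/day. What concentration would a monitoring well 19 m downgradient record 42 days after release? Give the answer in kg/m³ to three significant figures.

For an instantaneous plane source, C(x,t) = M/(n_e·A·√(4πDt)) · exp(−(x−vt)²/(4Dt)), with n_e·A the pore (flow) area.
Plume center vt = 0.27 × 42 = 11.34 m, so the well at 19 m is 7.66 m downgradient of the peak.
√(4πDt) = 45.37 m, giving peak height M/(n_e·A·√(4πDt)) = 48/(0.37 × 3.9 × 45.37) = 0.7332 kg/m³.
(x−vt)²/(4Dt) = (7.66)²/(4 × 3.9 × 42) = 0.08955; exp(−0.08955) = 0.9143.
C = 0.7332 × 0.9143 = 0.670 kg/m³.

0.670 kg/m³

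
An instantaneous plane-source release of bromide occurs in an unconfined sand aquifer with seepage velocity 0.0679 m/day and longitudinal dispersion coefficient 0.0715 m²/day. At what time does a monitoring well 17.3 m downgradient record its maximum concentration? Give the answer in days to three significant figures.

For the 1D instantaneous-source solution, setting ∂C/∂t = 0 at fixed x gives v²t² + 2Dt − x² = 0, so t = (√(D² + v²x²) − D)/v².
√(D² + v²x²) = √(0.0715² + 0.0679² × 17.3²) = 1.177; v² = 0.00461041.
t = (1.177 − 0.0715)/0.00461041 = 240 days (vs. the pure-advection estimate x/v = 255 d).

240 days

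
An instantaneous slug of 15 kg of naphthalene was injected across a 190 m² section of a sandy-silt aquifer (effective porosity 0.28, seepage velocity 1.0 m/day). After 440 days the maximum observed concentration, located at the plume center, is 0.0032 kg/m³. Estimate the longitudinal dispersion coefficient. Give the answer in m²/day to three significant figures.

1.40 m²/day

At the plume center C_max = M/(n_e·A·√(4πDt)), so D = M²/(4πt·(n_e·A·C_max)²).
n_e·A·C_max = 0.28 × 190 × 0.0032 = 0.1702 kg/m.
D = 15²/(4π × 440 × 0.1702²) = 1.40 m²/day.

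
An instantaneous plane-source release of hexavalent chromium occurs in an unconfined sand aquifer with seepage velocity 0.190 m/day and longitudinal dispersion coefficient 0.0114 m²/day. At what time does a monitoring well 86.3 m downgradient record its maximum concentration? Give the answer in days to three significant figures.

For the 1D instantaneous-source solution, setting ∂C/∂t = 0 at fixed x gives v²t² + 2Dt − x² = 0, so t = (√(D² + v²x²) − D)/v².
√(D² + v²x²) = √(0.0114² + 0.190² × 86.3²) = 16.40; v² = 0.0361.
t = (16.40 − 0.0114)/0.0361 = 454 days (vs. the pure-advection estimate x/v = 454 d).

454 days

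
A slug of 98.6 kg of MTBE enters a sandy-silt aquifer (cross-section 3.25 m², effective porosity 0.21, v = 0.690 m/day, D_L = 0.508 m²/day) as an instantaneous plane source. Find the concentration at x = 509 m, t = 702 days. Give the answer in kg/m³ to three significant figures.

1.41 kg/m³

For an instantaneous plane source, C(x,t) = M/(n_e·A·√(4πDt)) · exp(−(x−vt)²/(4Dt)), with n_e·A the pore (flow) area.
Plume center vt = 0.690 × 702 = 484.38 m, so the well at 509 m is 24.62 m downgradient of the peak.
√(4πDt) = 66.94 m, giving peak height M/(n_e·A·√(4πDt)) = 98.6/(0.21 × 3.25 × 66.94) = 2.158 kg/m³.
(x−vt)²/(4Dt) = (24.62)²/(4 × 0.508 × 702) = 0.4249; exp(−0.4249) = 0.6538.
C = 2.158 × 0.6538 = 1.41 kg/m³.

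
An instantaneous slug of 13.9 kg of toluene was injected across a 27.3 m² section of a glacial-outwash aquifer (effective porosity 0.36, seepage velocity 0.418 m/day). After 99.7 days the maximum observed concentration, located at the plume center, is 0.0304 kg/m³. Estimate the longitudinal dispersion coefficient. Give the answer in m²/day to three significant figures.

1.73 m²/day

At the plume center C_max = M/(n_e·A·√(4πDt)), so D = M²/(4πt·(n_e·A·C_max)²).
n_e·A·C_max = 0.36 × 27.3 × 0.0304 = 0.2988 kg/m.
D = 13.9²/(4π × 99.7 × 0.2988²) = 1.73 m²/day.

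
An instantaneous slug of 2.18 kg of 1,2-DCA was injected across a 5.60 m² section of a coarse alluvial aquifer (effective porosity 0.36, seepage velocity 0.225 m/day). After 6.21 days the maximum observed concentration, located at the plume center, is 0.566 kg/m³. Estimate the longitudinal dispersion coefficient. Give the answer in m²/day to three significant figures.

0.0468 m²/day

At the plume center C_max = M/(n_e·A·√(4πDt)), so D = M²/(4πt·(n_e·A·C_max)²).
n_e·A·C_max = 0.36 × 5.60 × 0.566 = 1.141 kg/m.
D = 2.18²/(4π × 6.21 × 1.141²) = 0.0468 m²/day.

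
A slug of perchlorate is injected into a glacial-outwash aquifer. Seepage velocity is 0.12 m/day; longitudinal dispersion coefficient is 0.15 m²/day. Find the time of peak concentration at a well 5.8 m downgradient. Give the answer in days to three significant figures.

For the 1D instantaneous-source solution, setting ∂C/∂t = 0 at fixed x gives v²t² + 2Dt − x² = 0, so t = (√(D² + v²x²) − D)/v².
√(D² + v²x²) = √(0.15² + 0.12² × 5.8²) = 0.7120; v² = 0.0144.
t = (0.7120 − 0.15)/0.0144 = 39.0 days (vs. the pure-advection estimate x/v = 48.3 d).

39.0 days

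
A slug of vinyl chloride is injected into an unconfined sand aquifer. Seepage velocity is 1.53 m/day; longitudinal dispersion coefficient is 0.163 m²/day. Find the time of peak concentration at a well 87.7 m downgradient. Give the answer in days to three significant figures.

57.3 days

For the 1D instantaneous-source solution, setting ∂C/∂t = 0 at fixed x gives v²t² + 2Dt − x² = 0, so t = (√(D² + v²x²) − D)/v².
√(D² + v²x²) = √(0.163² + 1.53² × 87.7²) = 134.2; v² = 2.3409.
t = (134.2 − 0.163)/2.3409 = 57.3 days (vs. the pure-advection estimate x/v = 57.3 d).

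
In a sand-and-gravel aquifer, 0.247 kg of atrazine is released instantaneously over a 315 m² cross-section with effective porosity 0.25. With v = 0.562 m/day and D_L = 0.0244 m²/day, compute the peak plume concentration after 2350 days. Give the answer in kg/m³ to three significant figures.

The peak of an instantaneous 1D plume sits at x = vt; there the Gaussian factor is 1 and C_max = M/(n_e·A·√(4πDt)), where n_e·A is the pore area the mass is dissolved in.
√(4πDt) = √(4π × 0.0244 × 2350) = 26.84 m, so C_max = 0.247/(0.25 × 315 × 26.84) = 0.000117 kg/m³.

0.000117 kg/m³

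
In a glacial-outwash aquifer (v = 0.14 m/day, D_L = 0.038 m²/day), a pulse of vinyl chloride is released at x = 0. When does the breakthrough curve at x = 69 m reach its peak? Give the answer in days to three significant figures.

For the 1D instantaneous-source solution, setting ∂C/∂t = 0 at fixed x gives v²t² + 2Dt − x² = 0, so t = (√(D² + v²x²) − D)/v².
√(D² + v²x²) = √(0.038² + 0.14² × 69²) = 9.660; v² = 0.0196.
t = (9.660 − 0.038)/0.0196 = 491 days (vs. the pure-advection estimate x/v = 493 d).

491 days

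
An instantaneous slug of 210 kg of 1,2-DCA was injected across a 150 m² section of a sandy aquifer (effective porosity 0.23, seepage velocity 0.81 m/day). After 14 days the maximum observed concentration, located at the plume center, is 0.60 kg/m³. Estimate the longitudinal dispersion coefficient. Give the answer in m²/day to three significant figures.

0.585 m²/day

At the plume center C_max = M/(n_e·A·√(4πDt)), so D = M²/(4πt·(n_e·A·C_max)²).
n_e·A·C_max = 0.23 × 150 × 0.60 = 20.70 kg/m.
D = 210²/(4π × 14 × 20.70²) = 0.585 m²/day.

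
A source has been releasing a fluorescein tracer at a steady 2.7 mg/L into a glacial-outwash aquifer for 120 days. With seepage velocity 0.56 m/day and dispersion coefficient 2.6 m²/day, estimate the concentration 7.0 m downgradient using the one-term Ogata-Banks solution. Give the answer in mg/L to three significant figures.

2.68 mg/L

For a continuous step input, C/C₀ ≈ ½·erfc((x−vt)/(2√(Dt))).
vt = 0.56 × 120 = 67.2 m and 2√(Dt) = 2√(2.6 × 120) = 35.33 m.
Argument (x−vt)/(2√(Dt)) = (7.0 − 67.2)/35.33 = -1.704; ½·erfc(-1.704) = 0.9920.
C = 2.7 × 0.9920 = 2.68 mg/L.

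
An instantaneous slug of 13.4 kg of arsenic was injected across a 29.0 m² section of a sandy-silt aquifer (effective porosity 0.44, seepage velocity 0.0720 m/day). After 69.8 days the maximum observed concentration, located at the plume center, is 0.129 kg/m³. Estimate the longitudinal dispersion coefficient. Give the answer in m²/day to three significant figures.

At the plume center C_max = M/(n_e·A·√(4πDt)), so D = M²/(4πt·(n_e·A·C_max)²).
n_e·A·C_max = 0.44 × 29.0 × 0.129 = 1.646 kg/m.
D = 13.4²/(4π × 69.8 × 1.646²) = 0.0756 m²/day.

0.0756 m²/day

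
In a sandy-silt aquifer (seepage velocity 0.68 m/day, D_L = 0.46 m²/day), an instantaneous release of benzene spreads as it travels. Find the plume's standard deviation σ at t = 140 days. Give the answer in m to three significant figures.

Dispersive spreading gives a Gaussian with σ² = 2Dt; advection only shifts the center.
σ = √(2 × 0.46 × 140) = 11.3 m.

11.3 m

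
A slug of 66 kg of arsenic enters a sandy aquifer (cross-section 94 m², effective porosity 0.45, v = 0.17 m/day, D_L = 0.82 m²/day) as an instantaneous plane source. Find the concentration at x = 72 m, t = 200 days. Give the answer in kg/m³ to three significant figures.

For an instantaneous plane source, C(x,t) = M/(n_e·A·√(4πDt)) · exp(−(x−vt)²/(4Dt)), with n_e·A the pore (flow) area.
Plume center vt = 0.17 × 200 = 34 m, so the well at 72 m is 38 m downgradient of the peak.
√(4πDt) = 45.40 m, giving peak height M/(n_e·A·√(4πDt)) = 66/(0.45 × 94 × 45.40) = 0.03437 kg/m³.
(x−vt)²/(4Dt) = (38)²/(4 × 0.82 × 200) = 2.201; exp(−2.201) = 0.1107.
C = 0.03437 × 0.1107 = 0.00380 kg/m³.

0.00380 kg/m³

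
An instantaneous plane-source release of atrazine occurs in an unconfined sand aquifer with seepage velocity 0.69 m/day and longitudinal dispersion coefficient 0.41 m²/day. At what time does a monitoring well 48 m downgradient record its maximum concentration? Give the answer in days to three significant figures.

68.7 days

For the 1D instantaneous-source solution, setting ∂C/∂t = 0 at fixed x gives v²t² + 2Dt − x² = 0, so t = (√(D² + v²x²) − D)/v².
√(D² + v²x²) = √(0.41² + 0.69² × 48²) = 33.12; v² = 0.4761.
t = (33.12 − 0.41)/0.4761 = 68.7 days (vs. the pure-advection estimate x/v = 69.6 d).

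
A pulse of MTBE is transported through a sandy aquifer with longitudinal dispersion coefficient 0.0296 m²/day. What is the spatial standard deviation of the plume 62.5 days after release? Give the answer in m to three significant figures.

1.92 m

Dispersive spreading gives a Gaussian with σ² = 2Dt; advection only shifts the center.
σ = √(2 × 0.0296 × 62.5) = 1.92 m.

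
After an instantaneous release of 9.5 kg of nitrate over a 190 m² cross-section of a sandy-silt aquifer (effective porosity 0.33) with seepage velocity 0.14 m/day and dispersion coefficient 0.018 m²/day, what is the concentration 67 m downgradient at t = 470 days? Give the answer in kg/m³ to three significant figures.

0.0141 kg/m³

For an instantaneous plane source, C(x,t) = M/(n_e·A·√(4πDt)) · exp(−(x−vt)²/(4Dt)), with n_e·A the pore (flow) area.
Plume center vt = 0.14 × 470 = 65.8 m, so the well at 67 m is 1.2 m downgradient of the peak.
√(4πDt) = 10.31 m, giving peak height M/(n_e·A·√(4πDt)) = 9.5/(0.33 × 190 × 10.31) = 0.01470 kg/m³.
(x−vt)²/(4Dt) = (1.2)²/(4 × 0.018 × 470) = 0.04255; exp(−0.04255) = 0.9583.
C = 0.01470 × 0.9583 = 0.0141 kg/m³.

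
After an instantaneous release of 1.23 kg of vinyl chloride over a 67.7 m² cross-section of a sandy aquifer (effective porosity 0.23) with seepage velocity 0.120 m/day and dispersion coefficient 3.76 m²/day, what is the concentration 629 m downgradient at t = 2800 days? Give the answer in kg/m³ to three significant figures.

2.83e-05 kg/m³

For an instantaneous plane source, C(x,t) = M/(n_e·A·√(4πDt)) · exp(−(x−vt)²/(4Dt)), with n_e·A the pore (flow) area.
Plume center vt = 0.120 × 2800 = 336 m, so the well at 629 m is 293 m downgradient of the peak.
√(4πDt) = 363.7 m, giving peak height M/(n_e·A·√(4πDt)) = 1.23/(0.23 × 67.7 × 363.7) = 0.0002172 kg/m³.
(x−vt)²/(4Dt) = (293)²/(4 × 3.76 × 2800) = 2.039; exp(−2.039) = 0.1302.
C = 0.0002172 × 0.1302 = 2.83e-05 kg/m³.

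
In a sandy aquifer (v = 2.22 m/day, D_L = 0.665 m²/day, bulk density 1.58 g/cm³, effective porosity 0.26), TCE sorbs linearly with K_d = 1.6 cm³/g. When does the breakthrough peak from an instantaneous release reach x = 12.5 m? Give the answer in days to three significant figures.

58.9 days

Retardation factor R = 1 + ρ_b·K_d/n = 1 + 1.58 × 1.6/0.26 = 10.72.
Sorption retards both mechanisms: v_R = v/R = 0.2071 m/day, D_R = D/R = 0.06203 m²/day.
Peak time from v_R²t² + 2D_R t − x² = 0: t = (√(D_R² + v_R²x²) − D_R)/v_R².
√(D_R² + v_R²x²) = √(0.06203² + 0.2071² × 12.5²) = 2.589; v_R² = 0.04289.
t = (2.589 − 0.06203)/0.04289 = 58.9 days.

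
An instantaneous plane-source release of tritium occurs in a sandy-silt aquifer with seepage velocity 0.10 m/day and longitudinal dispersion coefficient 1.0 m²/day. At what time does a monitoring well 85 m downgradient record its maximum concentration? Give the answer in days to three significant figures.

756 days

For the 1D instantaneous-source solution, setting ∂C/∂t = 0 at fixed x gives v²t² + 2Dt − x² = 0, so t = (√(D² + v²x²) − D)/v².
√(D² + v²x²) = √(1.0² + 0.10² × 85²) = 8.559; v² = 0.01.
t = (8.559 − 1.0)/0.01 = 756 days (vs. the pure-advection estimate x/v = 850 d).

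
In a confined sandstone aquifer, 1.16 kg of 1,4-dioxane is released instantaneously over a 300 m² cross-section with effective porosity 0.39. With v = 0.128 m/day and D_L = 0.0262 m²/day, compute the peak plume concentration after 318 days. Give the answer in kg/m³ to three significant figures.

The peak of an instantaneous 1D plume sits at x = vt; there the Gaussian factor is 1 and C_max = M/(n_e·A·√(4πDt)), where n_e·A is the pore area the mass is dissolved in.
√(4πDt) = √(4π × 0.0262 × 318) = 10.23 m, so C_max = 1.16/(0.39 × 300 × 10.23) = 0.000969 kg/m³.

0.000969 kg/m³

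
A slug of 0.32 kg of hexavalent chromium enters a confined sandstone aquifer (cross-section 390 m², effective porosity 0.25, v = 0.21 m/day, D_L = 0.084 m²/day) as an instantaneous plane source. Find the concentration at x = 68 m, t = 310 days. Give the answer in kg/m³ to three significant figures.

0.000167 kg/m³

For an instantaneous plane source, C(x,t) = M/(n_e·A·√(4πDt)) · exp(−(x−vt)²/(4Dt)), with n_e·A the pore (flow) area.
Plume center vt = 0.21 × 310 = 65.1 m, so the well at 68 m is 2.9 m downgradient of the peak.
√(4πDt) = 18.09 m, giving peak height M/(n_e·A·√(4πDt)) = 0.32/(0.25 × 390 × 18.09) = 0.0001814 kg/m³.
(x−vt)²/(4Dt) = (2.9)²/(4 × 0.084 × 310) = 0.08074; exp(−0.08074) = 0.9224.
C = 0.0001814 × 0.9224 = 0.000167 kg/m³.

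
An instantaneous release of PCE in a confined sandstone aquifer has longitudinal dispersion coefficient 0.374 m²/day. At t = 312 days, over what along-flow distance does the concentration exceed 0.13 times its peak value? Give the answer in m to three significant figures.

The plume is Gaussian with σ = √(2Dt) = √(2 × 0.374 × 312) = 15.28 m.
C/C_peak = exp(−Δx²/(2σ²)) = 0.13 ⇒ Δx = σ·√(−2 ln 0.13) = 15.28 × 2.020 = 30.87 m.
Width = 2Δx = 61.7 m.

61.7 m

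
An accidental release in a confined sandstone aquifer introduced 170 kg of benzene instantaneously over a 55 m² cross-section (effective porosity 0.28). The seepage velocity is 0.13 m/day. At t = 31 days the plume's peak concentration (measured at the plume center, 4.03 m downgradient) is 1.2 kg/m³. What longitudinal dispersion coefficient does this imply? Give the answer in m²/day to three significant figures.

0.217 m²/day

At the plume center C_max = M/(n_e·A·√(4πDt)), so D = M²/(4πt·(n_e·A·C_max)²).
n_e·A·C_max = 0.28 × 55 × 1.2 = 18.48 kg/m.
D = 170²/(4π × 31 × 18.48²) = 0.217 m²/day.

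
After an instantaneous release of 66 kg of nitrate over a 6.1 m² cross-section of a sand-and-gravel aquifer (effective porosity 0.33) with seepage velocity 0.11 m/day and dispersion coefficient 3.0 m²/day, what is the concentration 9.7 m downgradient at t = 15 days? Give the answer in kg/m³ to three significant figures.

0.962 kg/m³

For an instantaneous plane source, C(x,t) = M/(n_e·A·√(4πDt)) · exp(−(x−vt)²/(4Dt)), with n_e·A the pore (flow) area.
Plume center vt = 0.11 × 15 = 1.65 m, so the well at 9.7 m is 8.05 m downgradient of the peak.
√(4πDt) = 23.78 m, giving peak height M/(n_e·A·√(4πDt)) = 66/(0.33 × 6.1 × 23.78) = 1.379 kg/m³.
(x−vt)²/(4Dt) = (8.05)²/(4 × 3.0 × 15) = 0.3600; exp(−0.3600) = 0.6977.
C = 1.379 × 0.6977 = 0.962 kg/m³.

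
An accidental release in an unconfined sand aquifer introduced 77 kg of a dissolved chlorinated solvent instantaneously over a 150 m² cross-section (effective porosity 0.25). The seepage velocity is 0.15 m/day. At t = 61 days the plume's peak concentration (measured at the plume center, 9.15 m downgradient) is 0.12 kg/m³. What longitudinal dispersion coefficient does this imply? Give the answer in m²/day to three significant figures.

At the plume center C_max = M/(n_e·A·√(4πDt)), so D = M²/(4πt·(n_e·A·C_max)²).
n_e·A·C_max = 0.25 × 150 × 0.12 = 4.500 kg/m.
D = 77²/(4π × 61 × 4.500²) = 0.382 m²/day.

0.382 m²/day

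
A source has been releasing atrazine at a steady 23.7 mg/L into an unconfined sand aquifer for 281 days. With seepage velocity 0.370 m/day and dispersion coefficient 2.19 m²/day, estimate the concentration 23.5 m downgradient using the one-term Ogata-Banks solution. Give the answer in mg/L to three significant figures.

For a continuous step input, C/C₀ ≈ ½·erfc((x−vt)/(2√(Dt))).
vt = 0.370 × 281 = 103.97 m and 2√(Dt) = 2√(2.19 × 281) = 49.61 m.
Argument (x−vt)/(2√(Dt)) = (23.5 − 103.97)/49.61 = -1.622; ½·erfc(-1.622) = 0.9891.
C = 23.7 × 0.9891 = 23.4 mg/L.

23.4 mg/L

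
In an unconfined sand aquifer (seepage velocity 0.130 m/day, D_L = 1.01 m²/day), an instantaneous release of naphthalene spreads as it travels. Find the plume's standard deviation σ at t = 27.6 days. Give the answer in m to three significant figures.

Dispersive spreading gives a Gaussian with σ² = 2Dt; advection only shifts the center.
σ = √(2 × 1.01 × 27.6) = 7.47 m.

7.47 m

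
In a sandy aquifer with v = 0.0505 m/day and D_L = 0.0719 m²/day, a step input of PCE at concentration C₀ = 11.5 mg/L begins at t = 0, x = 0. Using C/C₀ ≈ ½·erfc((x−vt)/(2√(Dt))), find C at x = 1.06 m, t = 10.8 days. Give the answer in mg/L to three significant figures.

3.91 mg/L

For a continuous step input, C/C₀ ≈ ½·erfc((x−vt)/(2√(Dt))).
vt = 0.0505 × 10.8 = 0.5454 m and 2√(Dt) = 2√(0.0719 × 10.8) = 1.762 m.
Argument (x−vt)/(2√(Dt)) = (1.06 − 0.5454)/1.762 = 0.2921; ½·erfc(0.2921) = 0.3398.
C = 11.5 × 0.3398 = 3.91 mg/L.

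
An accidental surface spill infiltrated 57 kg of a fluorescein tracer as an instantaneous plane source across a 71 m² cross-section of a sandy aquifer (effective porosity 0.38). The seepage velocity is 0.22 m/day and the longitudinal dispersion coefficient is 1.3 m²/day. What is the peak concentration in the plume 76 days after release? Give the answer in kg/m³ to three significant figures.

0.0600 kg/m³

The peak of an instantaneous 1D plume sits at x = vt; there the Gaussian factor is 1 and C_max = M/(n_e·A·√(4πDt)), where n_e·A is the pore area the mass is dissolved in.
√(4πDt) = √(4π × 1.3 × 76) = 35.24 m, so C_max = 57/(0.38 × 71 × 35.24) = 0.0600 kg/m³.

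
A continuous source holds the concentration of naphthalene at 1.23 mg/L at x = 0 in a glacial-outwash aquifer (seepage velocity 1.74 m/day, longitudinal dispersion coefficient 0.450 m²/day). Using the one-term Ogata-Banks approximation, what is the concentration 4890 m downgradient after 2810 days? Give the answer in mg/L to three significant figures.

0.609 mg/L

For a continuous step input, C/C₀ ≈ ½·erfc((x−vt)/(2√(Dt))).
vt = 1.74 × 2810 = 4889.4 m and 2√(Dt) = 2√(0.450 × 2810) = 71.12 m.
Argument (x−vt)/(2√(Dt)) = (4890 − 4889.4)/71.12 = 0.008436; ½·erfc(0.008436) = 0.4952.
C = 1.23 × 0.4952 = 0.609 mg/L.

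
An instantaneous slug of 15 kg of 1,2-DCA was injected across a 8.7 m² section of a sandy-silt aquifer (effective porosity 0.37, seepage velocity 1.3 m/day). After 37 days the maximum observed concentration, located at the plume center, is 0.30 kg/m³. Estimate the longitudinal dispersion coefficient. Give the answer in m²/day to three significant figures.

0.519 m²/day

At the plume center C_max = M/(n_e·A·√(4πDt)), so D = M²/(4πt·(n_e·A·C_max)²).
n_e·A·C_max = 0.37 × 8.7 × 0.30 = 0.9657 kg/m.
D = 15²/(4π × 37 × 0.9657²) = 0.519 m²/day.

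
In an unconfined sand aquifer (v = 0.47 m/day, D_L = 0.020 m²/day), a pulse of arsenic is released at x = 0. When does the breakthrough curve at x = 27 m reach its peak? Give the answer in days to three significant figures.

57.4 days

For the 1D instantaneous-source solution, setting ∂C/∂t = 0 at fixed x gives v²t² + 2Dt − x² = 0, so t = (√(D² + v²x²) − D)/v².
√(D² + v²x²) = √(0.020² + 0.47² × 27²) = 12.69; v² = 0.2209.
t = (12.69 − 0.020)/0.2209 = 57.4 days (vs. the pure-advection estimate x/v = 57.4 d).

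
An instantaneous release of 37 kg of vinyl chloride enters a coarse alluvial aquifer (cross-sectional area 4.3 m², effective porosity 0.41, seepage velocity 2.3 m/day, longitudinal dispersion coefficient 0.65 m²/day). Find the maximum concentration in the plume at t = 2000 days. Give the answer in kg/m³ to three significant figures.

0.164 kg/m³

The peak of an instantaneous 1D plume sits at x = vt; there the Gaussian factor is 1 and C_max = M/(n_e·A·√(4πDt)), where n_e·A is the pore area the mass is dissolved in.
√(4πDt) = √(4π × 0.65 × 2000) = 127.8 m, so C_max = 37/(0.41 × 4.3 × 127.8) = 0.164 kg/m³.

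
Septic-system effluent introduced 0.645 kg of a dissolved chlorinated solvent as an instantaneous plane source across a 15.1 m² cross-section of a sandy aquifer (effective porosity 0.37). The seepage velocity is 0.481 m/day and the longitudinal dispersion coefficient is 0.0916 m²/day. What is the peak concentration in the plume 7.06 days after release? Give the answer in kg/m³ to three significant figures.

0.0405 kg/m³

The peak of an instantaneous 1D plume sits at x = vt; there the Gaussian factor is 1 and C_max = M/(n_e·A·√(4πDt)), where n_e·A is the pore area the mass is dissolved in.
√(4πDt) = √(4π × 0.0916 × 7.06) = 2.851 m, so C_max = 0.645/(0.37 × 15.1 × 2.851) = 0.0405 kg/m³.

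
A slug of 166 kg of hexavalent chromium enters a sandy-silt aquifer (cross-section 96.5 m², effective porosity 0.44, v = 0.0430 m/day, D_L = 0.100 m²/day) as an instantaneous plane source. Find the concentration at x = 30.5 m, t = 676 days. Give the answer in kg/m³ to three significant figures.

For an instantaneous plane source, C(x,t) = M/(n_e·A·√(4πDt)) · exp(−(x−vt)²/(4Dt)), with n_e·A the pore (flow) area.
Plume center vt = 0.0430 × 676 = 29.068 m, so the well at 30.5 m is 1.432 m downgradient of the peak.
√(4πDt) = 29.15 m, giving peak height M/(n_e·A·√(4πDt)) = 166/(0.44 × 96.5 × 29.15) = 0.1341 kg/m³.
(x−vt)²/(4Dt) = (1.432)²/(4 × 0.100 × 676) = 0.007584; exp(−0.007584) = 0.9924.
C = 0.1341 × 0.9924 = 0.133 kg/m³.

0.133 kg/m³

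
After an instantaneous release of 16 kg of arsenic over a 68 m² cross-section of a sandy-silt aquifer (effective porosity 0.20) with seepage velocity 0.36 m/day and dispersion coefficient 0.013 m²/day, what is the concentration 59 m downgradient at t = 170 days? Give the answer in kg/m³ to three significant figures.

For an instantaneous plane source, C(x,t) = M/(n_e·A·√(4πDt)) · exp(−(x−vt)²/(4Dt)), with n_e·A the pore (flow) area.
Plume center vt = 0.36 × 170 = 61.2 m, so the well at 59 m is 2.2 m upgradient of the peak.
√(4πDt) = 5.270 m, giving peak height M/(n_e·A·√(4πDt)) = 16/(0.20 × 68 × 5.270) = 0.2232 kg/m³.
(x−vt)²/(4Dt) = (-2.2)²/(4 × 0.013 × 170) = 0.5475; exp(−0.5475) = 0.5784.
C = 0.2232 × 0.5784 = 0.129 kg/m³.

0.129 kg/m³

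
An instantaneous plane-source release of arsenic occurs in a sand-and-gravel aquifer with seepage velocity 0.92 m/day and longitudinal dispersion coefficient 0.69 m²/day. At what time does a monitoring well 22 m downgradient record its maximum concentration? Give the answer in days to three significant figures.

For the 1D instantaneous-source solution, setting ∂C/∂t = 0 at fixed x gives v²t² + 2Dt − x² = 0, so t = (√(D² + v²x²) − D)/v².
√(D² + v²x²) = √(0.69² + 0.92² × 22²) = 20.25; v² = 0.8464.
t = (20.25 − 0.69)/0.8464 = 23.1 days (vs. the pure-advection estimate x/v = 23.9 d).

23.1 days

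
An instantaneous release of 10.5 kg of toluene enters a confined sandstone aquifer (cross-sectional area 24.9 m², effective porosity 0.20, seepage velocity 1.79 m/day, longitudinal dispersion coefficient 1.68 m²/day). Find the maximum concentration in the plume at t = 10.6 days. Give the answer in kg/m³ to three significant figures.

0.141 kg/m³

The peak of an instantaneous 1D plume sits at x = vt; there the Gaussian factor is 1 and C_max = M/(n_e·A·√(4πDt)), where n_e·A is the pore area the mass is dissolved in.
√(4πDt) = √(4π × 1.68 × 10.6) = 14.96 m, so C_max = 10.5/(0.20 × 24.9 × 14.96) = 0.141 kg/m³.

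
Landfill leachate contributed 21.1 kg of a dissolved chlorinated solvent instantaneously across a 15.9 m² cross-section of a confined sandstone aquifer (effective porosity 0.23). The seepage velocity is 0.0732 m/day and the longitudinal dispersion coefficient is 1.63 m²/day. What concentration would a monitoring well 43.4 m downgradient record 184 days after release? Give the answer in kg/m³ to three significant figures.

0.0445 kg/m³

For an instantaneous plane source, C(x,t) = M/(n_e·A·√(4πDt)) · exp(−(x−vt)²/(4Dt)), with n_e·A the pore (flow) area.
Plume center vt = 0.0732 × 184 = 13.4688 m, so the well at 43.4 m is 29.9312 m downgradient of the peak.
√(4πDt) = 61.39 m, giving peak height M/(n_e·A·√(4πDt)) = 21.1/(0.23 × 15.9 × 61.39) = 0.09399 kg/m³.
(x−vt)²/(4Dt) = (29.9312)²/(4 × 1.63 × 184) = 0.7468; exp(−0.7468) = 0.4739.
C = 0.09399 × 0.4739 = 0.0445 kg/m³.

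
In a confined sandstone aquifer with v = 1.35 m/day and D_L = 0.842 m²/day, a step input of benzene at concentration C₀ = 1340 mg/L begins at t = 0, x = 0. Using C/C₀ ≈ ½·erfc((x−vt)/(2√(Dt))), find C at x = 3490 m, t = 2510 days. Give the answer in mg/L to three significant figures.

For a continuous step input, C/C₀ ≈ ½·erfc((x−vt)/(2√(Dt))).
vt = 1.35 × 2510 = 3388.5 m and 2√(Dt) = 2√(0.842 × 2510) = 91.94 m.
Argument (x−vt)/(2√(Dt)) = (3490 − 3388.5)/91.94 = 1.104; ½·erfc(1.104) = 0.05923.
C = 1340 × 0.05923 = 79.4 mg/L.

79.4 mg/L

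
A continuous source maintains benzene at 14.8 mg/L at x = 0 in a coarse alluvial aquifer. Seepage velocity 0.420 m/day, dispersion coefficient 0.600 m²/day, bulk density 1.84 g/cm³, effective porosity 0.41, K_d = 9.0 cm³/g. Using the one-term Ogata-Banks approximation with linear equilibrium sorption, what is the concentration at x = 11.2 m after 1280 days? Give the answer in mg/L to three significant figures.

9.11 mg/L

Retardation factor R = 1 + ρ_b·K_d/n = 1 + 1.84 × 9.0/0.41 = 41.39.
Sorption retards both mechanisms: v_R = v/R = 0.01015 m/day, D_R = D/R = 0.01450 m²/day.
v_R·t = 0.01015 × 1280 = 12.992 m; 2√(D_R t) = 8.616 m; argument = (11.2 − 12.992)/8.616 = -0.2080.
C = C₀ × ½·erfc(-0.2080) = 14.8 × 0.6157 = 9.11 mg/L.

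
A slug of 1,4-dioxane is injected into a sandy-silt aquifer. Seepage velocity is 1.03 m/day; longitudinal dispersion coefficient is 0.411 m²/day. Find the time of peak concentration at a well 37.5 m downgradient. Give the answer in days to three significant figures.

36.0 days

For the 1D instantaneous-source solution, setting ∂C/∂t = 0 at fixed x gives v²t² + 2Dt − x² = 0, so t = (√(D² + v²x²) − D)/v².
√(D² + v²x²) = √(0.411² + 1.03² × 37.5²) = 38.63; v² = 1.0609.
t = (38.63 − 0.411)/1.0609 = 36.0 days (vs. the pure-advection estimate x/v = 36.4 d).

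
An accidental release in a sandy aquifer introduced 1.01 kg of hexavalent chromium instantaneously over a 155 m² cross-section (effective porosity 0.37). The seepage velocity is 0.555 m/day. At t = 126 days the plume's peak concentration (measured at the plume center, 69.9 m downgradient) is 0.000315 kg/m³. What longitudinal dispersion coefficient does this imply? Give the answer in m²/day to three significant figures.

At the plume center C_max = M/(n_e·A·√(4πDt)), so D = M²/(4πt·(n_e·A·C_max)²).
n_e·A·C_max = 0.37 × 155 × 0.000315 = 0.01807 kg/m.
D = 1.01²/(4π × 126 × 0.01807²) = 1.97 m²/day.

1.97 m²/day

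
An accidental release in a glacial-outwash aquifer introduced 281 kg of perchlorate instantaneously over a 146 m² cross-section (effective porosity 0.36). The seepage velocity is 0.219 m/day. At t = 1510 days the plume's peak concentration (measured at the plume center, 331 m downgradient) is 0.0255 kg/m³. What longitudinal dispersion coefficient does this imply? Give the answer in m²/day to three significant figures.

At the plume center C_max = M/(n_e·A·√(4πDt)), so D = M²/(4πt·(n_e·A·C_max)²).
n_e·A·C_max = 0.36 × 146 × 0.0255 = 1.340 kg/m.
D = 281²/(4π × 1510 × 1.340²) = 2.32 m²/day.

2.32 m²/day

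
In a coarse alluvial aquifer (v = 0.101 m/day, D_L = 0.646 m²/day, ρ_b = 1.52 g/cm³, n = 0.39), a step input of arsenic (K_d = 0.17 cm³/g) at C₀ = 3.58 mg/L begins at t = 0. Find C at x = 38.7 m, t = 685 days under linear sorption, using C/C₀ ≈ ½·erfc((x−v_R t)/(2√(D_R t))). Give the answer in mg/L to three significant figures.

1.97 mg/L

Retardation factor R = 1 + ρ_b·K_d/n = 1 + 1.52 × 0.17/0.39 = 1.663.
Sorption retards both mechanisms: v_R = v/R = 0.06073 m/day, D_R = D/R = 0.3885 m²/day.
v_R·t = 0.06073 × 685 = 41.60005 m; 2√(D_R t) = 32.63 m; argument = (38.7 − 41.60005)/32.63 = -0.08888.
C = C₀ × ½·erfc(-0.08888) = 3.58 × 0.5500 = 1.97 mg/L.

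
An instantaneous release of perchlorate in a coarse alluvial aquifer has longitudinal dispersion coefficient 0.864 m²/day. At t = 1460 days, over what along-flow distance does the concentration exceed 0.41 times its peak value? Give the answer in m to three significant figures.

The plume is Gaussian with σ = √(2Dt) = √(2 × 0.864 × 1460) = 50.23 m.
C/C_peak = exp(−Δx²/(2σ²)) = 0.41 ⇒ Δx = σ·√(−2 ln 0.41) = 50.23 × 1.335 = 67.06 m.
Width = 2Δx = 134 m.

134 m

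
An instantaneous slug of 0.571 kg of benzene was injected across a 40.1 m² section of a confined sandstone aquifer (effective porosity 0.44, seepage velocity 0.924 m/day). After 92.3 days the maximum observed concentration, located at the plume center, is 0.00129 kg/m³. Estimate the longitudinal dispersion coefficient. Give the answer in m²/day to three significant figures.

At the plume center C_max = M/(n_e·A·√(4πDt)), so D = M²/(4πt·(n_e·A·C_max)²).
n_e·A·C_max = 0.44 × 40.1 × 0.00129 = 0.02276 kg/m.
D = 0.571²/(4π × 92.3 × 0.02276²) = 0.543 m²/day.

0.543 m²/day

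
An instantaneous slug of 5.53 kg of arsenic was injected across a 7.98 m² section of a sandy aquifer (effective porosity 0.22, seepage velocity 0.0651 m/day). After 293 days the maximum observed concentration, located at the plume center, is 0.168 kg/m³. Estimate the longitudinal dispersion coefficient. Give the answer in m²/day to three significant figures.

At the plume center C_max = M/(n_e·A·√(4πDt)), so D = M²/(4πt·(n_e·A·C_max)²).
n_e·A·C_max = 0.22 × 7.98 × 0.168 = 0.2949 kg/m.
D = 5.53²/(4π × 293 × 0.2949²) = 0.0955 m²/day.

0.0955 m²/day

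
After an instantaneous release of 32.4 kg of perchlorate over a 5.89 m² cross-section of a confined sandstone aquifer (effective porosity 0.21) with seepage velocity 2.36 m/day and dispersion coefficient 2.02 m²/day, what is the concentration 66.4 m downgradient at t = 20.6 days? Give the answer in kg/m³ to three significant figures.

For an instantaneous plane source, C(x,t) = M/(n_e·A·√(4πDt)) · exp(−(x−vt)²/(4Dt)), with n_e·A the pore (flow) area.
Plume center vt = 2.36 × 20.6 = 48.616 m, so the well at 66.4 m is 17.784 m downgradient of the peak.
√(4πDt) = 22.87 m, giving peak height M/(n_e·A·√(4πDt)) = 32.4/(0.21 × 5.89 × 22.87) = 1.145 kg/m³.
(x−vt)²/(4Dt) = (17.784)²/(4 × 2.02 × 20.6) = 1.900; exp(−1.900) = 0.1496.
C = 1.145 × 0.1496 = 0.171 kg/m³.

0.171 kg/m³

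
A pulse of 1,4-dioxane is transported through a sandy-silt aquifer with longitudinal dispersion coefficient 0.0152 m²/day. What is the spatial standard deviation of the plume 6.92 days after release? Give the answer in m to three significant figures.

0.459 m

Dispersive spreading gives a Gaussian with σ² = 2Dt; advection only shifts the center.
σ = √(2 × 0.0152 × 6.92) = 0.459 m.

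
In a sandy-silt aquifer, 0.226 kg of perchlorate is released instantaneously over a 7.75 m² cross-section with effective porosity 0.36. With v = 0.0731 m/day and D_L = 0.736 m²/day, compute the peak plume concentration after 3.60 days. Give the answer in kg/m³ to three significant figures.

0.0140 kg/m³

The peak of an instantaneous 1D plume sits at x = vt; there the Gaussian factor is 1 and C_max = M/(n_e·A·√(4πDt)), where n_e·A is the pore area the mass is dissolved in.
√(4πDt) = √(4π × 0.736 × 3.60) = 5.770 m, so C_max = 0.226/(0.36 × 7.75 × 5.770) = 0.0140 kg/m³.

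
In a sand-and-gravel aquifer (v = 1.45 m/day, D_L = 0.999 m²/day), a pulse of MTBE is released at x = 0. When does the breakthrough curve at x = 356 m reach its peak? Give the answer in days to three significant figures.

For the 1D instantaneous-source solution, setting ∂C/∂t = 0 at fixed x gives v²t² + 2Dt − x² = 0, so t = (√(D² + v²x²) − D)/v².
√(D² + v²x²) = √(0.999² + 1.45² × 356²) = 516.2; v² = 2.1025.
t = (516.2 − 0.999)/2.1025 = 245 days (vs. the pure-advection estimate x/v = 246 d).

245 days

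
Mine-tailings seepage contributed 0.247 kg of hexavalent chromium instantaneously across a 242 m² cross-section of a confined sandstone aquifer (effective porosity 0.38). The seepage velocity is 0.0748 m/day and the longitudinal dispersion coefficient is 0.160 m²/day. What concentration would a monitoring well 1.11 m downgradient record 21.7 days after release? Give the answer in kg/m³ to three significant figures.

0.000399 kg/m³

For an instantaneous plane source, C(x,t) = M/(n_e·A·√(4πDt)) · exp(−(x−vt)²/(4Dt)), with n_e·A the pore (flow) area.
Plume center vt = 0.0748 × 21.7 = 1.62316 m, so the well at 1.11 m is 0.51316 m upgradient of the peak.
√(4πDt) = 6.605 m, giving peak height M/(n_e·A·√(4πDt)) = 0.247/(0.38 × 242 × 6.605) = 0.0004067 kg/m³.
(x−vt)²/(4Dt) = (-0.51316)²/(4 × 0.160 × 21.7) = 0.01896; exp(−0.01896) = 0.9812.
C = 0.0004067 × 0.9812 = 0.000399 kg/m³.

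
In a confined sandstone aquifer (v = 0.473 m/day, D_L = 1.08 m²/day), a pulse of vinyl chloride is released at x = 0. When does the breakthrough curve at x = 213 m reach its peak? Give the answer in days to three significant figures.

For the 1D instantaneous-source solution, setting ∂C/∂t = 0 at fixed x gives v²t² + 2Dt − x² = 0, so t = (√(D² + v²x²) − D)/v².
√(D² + v²x²) = √(1.08² + 0.473² × 213²) = 100.8; v² = 0.223729.
t = (100.8 − 1.08)/0.223729 = 446 days (vs. the pure-advection estimate x/v = 450 d).

446 days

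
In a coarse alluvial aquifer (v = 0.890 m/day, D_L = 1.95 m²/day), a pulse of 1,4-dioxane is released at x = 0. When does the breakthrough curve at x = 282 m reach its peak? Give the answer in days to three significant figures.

For the 1D instantaneous-source solution, setting ∂C/∂t = 0 at fixed x gives v²t² + 2Dt − x² = 0, so t = (√(D² + v²x²) − D)/v².
√(D² + v²x²) = √(1.95² + 0.890² × 282²) = 251.0; v² = 0.7921.
t = (251.0 − 1.95)/0.7921 = 314 days (vs. the pure-advection estimate x/v = 317 d).

314 days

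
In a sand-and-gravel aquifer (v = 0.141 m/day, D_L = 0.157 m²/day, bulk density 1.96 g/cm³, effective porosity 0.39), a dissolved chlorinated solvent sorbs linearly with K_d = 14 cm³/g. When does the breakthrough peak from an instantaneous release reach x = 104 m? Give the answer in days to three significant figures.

52100 days

Retardation factor R = 1 + ρ_b·K_d/n = 1 + 1.96 × 14/0.39 = 71.36.
Sorption retards both mechanisms: v_R = v/R = 0.001976 m/day, D_R = D/R = 0.002200 m²/day.
Peak time from v_R²t² + 2D_R t − x² = 0: t = (√(D_R² + v_R²x²) − D_R)/v_R².
√(D_R² + v_R²x²) = √(0.002200² + 0.001976² × 104²) = 0.2055; v_R² = 3.905e-06.
t = (0.2055 − 0.002200)/3.905e-06 = 52100 days.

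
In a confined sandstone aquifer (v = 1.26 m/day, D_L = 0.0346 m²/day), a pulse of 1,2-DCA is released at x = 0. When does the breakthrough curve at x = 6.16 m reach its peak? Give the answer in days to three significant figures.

4.87 days

For the 1D instantaneous-source solution, setting ∂C/∂t = 0 at fixed x gives v²t² + 2Dt − x² = 0, so t = (√(D² + v²x²) − D)/v².
√(D² + v²x²) = √(0.0346² + 1.26² × 6.16²) = 7.762; v² = 1.5876.
t = (7.762 − 0.0346)/1.5876 = 4.87 days (vs. the pure-advection estimate x/v = 4.89 d).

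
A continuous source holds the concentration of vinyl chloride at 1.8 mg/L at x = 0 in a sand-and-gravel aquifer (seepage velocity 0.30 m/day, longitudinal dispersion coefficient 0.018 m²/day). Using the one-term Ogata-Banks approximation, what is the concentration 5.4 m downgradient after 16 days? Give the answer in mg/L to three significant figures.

For a continuous step input, C/C₀ ≈ ½·erfc((x−vt)/(2√(Dt))).
vt = 0.30 × 16 = 4.8 m and 2√(Dt) = 2√(0.018 × 16) = 1.073 m.
Argument (x−vt)/(2√(Dt)) = (5.4 − 4.8)/1.073 = 0.5592; ½·erfc(0.5592) = 0.2145.
C = 1.8 × 0.2145 = 0.386 mg/L.

0.386 mg/L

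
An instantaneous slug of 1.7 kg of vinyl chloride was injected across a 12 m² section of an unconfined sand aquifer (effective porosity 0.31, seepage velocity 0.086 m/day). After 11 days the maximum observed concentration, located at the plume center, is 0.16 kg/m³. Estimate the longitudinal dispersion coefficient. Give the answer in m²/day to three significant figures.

At the plume center C_max = M/(n_e·A·√(4πDt)), so D = M²/(4πt·(n_e·A·C_max)²).
n_e·A·C_max = 0.31 × 12 × 0.16 = 0.5952 kg/m.
D = 1.7²/(4π × 11 × 0.5952²) = 0.0590 m²/day.

0.0590 m²/day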